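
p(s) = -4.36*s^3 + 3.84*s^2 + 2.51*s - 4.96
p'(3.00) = -92.17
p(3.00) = -80.59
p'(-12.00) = -1973.17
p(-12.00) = 8051.96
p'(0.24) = 3.60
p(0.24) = -4.20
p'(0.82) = 0.01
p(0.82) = -2.72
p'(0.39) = 3.52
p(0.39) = -3.66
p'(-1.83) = -55.35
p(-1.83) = 30.03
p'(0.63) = 2.16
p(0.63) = -2.94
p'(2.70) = -72.11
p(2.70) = -56.01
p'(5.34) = -329.46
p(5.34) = -545.97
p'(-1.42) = -34.77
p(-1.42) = 11.70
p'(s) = -13.08*s^2 + 7.68*s + 2.51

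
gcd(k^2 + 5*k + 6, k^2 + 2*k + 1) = 1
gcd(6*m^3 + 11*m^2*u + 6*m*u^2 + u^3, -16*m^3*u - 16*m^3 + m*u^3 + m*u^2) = 1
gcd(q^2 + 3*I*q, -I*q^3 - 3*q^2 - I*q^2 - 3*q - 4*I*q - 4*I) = 1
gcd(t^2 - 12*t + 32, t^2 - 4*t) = t - 4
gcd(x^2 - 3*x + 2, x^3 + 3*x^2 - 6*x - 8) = x - 2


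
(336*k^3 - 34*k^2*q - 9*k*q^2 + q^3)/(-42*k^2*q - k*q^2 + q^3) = (-8*k + q)/q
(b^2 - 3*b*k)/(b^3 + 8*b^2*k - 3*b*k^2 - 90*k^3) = b/(b^2 + 11*b*k + 30*k^2)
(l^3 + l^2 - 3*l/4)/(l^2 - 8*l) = (l^2 + l - 3/4)/(l - 8)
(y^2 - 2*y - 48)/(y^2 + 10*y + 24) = (y - 8)/(y + 4)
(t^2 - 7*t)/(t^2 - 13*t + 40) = t*(t - 7)/(t^2 - 13*t + 40)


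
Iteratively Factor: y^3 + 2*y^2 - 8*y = (y)*(y^2 + 2*y - 8) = y*(y + 4)*(y - 2)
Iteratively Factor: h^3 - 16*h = (h + 4)*(h^2 - 4*h) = (h - 4)*(h + 4)*(h)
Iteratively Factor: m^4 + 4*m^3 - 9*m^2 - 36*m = (m + 4)*(m^3 - 9*m) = m*(m + 4)*(m^2 - 9) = m*(m - 3)*(m + 4)*(m + 3)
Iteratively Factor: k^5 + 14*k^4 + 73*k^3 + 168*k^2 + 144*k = (k + 3)*(k^4 + 11*k^3 + 40*k^2 + 48*k) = (k + 3)^2*(k^3 + 8*k^2 + 16*k) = k*(k + 3)^2*(k^2 + 8*k + 16) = k*(k + 3)^2*(k + 4)*(k + 4)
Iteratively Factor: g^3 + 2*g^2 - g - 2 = (g + 2)*(g^2 - 1) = (g - 1)*(g + 2)*(g + 1)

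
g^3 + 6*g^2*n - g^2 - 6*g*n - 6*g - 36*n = (g - 3)*(g + 2)*(g + 6*n)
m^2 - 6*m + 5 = (m - 5)*(m - 1)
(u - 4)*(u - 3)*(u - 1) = u^3 - 8*u^2 + 19*u - 12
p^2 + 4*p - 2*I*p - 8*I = (p + 4)*(p - 2*I)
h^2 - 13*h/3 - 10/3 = (h - 5)*(h + 2/3)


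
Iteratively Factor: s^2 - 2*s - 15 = (s + 3)*(s - 5)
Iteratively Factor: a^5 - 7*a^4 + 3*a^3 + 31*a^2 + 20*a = (a + 1)*(a^4 - 8*a^3 + 11*a^2 + 20*a) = a*(a + 1)*(a^3 - 8*a^2 + 11*a + 20) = a*(a - 5)*(a + 1)*(a^2 - 3*a - 4) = a*(a - 5)*(a + 1)^2*(a - 4)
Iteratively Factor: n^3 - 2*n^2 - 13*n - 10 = (n - 5)*(n^2 + 3*n + 2) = (n - 5)*(n + 1)*(n + 2)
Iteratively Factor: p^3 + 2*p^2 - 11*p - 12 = (p + 4)*(p^2 - 2*p - 3) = (p - 3)*(p + 4)*(p + 1)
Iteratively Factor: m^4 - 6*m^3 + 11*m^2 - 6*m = (m - 1)*(m^3 - 5*m^2 + 6*m) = (m - 2)*(m - 1)*(m^2 - 3*m) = (m - 3)*(m - 2)*(m - 1)*(m)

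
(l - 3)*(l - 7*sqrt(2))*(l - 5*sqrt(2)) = l^3 - 12*sqrt(2)*l^2 - 3*l^2 + 36*sqrt(2)*l + 70*l - 210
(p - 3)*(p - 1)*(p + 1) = p^3 - 3*p^2 - p + 3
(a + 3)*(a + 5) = a^2 + 8*a + 15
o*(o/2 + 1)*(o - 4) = o^3/2 - o^2 - 4*o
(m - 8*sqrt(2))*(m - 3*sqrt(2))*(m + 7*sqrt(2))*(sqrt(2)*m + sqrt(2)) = sqrt(2)*m^4 - 8*m^3 + sqrt(2)*m^3 - 106*sqrt(2)*m^2 - 8*m^2 - 106*sqrt(2)*m + 672*m + 672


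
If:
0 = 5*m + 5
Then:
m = -1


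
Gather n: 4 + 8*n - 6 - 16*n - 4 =-8*n - 6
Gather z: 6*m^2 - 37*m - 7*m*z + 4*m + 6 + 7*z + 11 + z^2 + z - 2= 6*m^2 - 33*m + z^2 + z*(8 - 7*m) + 15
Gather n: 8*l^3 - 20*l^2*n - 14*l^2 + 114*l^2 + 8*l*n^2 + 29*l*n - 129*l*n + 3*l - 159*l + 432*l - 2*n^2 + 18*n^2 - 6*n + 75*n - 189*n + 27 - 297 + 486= 8*l^3 + 100*l^2 + 276*l + n^2*(8*l + 16) + n*(-20*l^2 - 100*l - 120) + 216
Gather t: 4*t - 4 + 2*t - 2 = 6*t - 6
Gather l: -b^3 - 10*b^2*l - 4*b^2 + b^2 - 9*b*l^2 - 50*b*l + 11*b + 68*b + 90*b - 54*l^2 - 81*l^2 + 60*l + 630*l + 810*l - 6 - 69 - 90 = -b^3 - 3*b^2 + 169*b + l^2*(-9*b - 135) + l*(-10*b^2 - 50*b + 1500) - 165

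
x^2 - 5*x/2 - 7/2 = (x - 7/2)*(x + 1)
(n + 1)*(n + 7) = n^2 + 8*n + 7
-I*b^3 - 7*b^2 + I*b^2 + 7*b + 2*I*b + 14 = (b - 2)*(b - 7*I)*(-I*b - I)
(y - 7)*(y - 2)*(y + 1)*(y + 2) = y^4 - 6*y^3 - 11*y^2 + 24*y + 28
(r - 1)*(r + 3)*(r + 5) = r^3 + 7*r^2 + 7*r - 15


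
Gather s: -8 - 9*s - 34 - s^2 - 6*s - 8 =-s^2 - 15*s - 50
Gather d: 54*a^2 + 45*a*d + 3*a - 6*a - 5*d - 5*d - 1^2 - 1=54*a^2 - 3*a + d*(45*a - 10) - 2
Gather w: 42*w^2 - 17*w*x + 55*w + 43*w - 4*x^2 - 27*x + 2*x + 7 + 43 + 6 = 42*w^2 + w*(98 - 17*x) - 4*x^2 - 25*x + 56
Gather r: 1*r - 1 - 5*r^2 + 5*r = -5*r^2 + 6*r - 1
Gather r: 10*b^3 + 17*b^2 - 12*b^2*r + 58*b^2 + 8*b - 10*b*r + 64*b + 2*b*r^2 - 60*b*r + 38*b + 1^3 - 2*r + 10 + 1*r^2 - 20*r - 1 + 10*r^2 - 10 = 10*b^3 + 75*b^2 + 110*b + r^2*(2*b + 11) + r*(-12*b^2 - 70*b - 22)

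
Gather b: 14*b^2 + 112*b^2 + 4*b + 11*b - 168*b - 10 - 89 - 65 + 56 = 126*b^2 - 153*b - 108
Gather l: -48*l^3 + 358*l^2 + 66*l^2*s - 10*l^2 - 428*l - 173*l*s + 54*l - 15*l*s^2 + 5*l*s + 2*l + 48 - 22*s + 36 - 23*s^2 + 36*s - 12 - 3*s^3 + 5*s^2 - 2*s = -48*l^3 + l^2*(66*s + 348) + l*(-15*s^2 - 168*s - 372) - 3*s^3 - 18*s^2 + 12*s + 72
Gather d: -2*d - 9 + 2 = -2*d - 7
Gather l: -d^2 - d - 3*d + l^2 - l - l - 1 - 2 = -d^2 - 4*d + l^2 - 2*l - 3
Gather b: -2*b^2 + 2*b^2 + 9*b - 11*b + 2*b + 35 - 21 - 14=0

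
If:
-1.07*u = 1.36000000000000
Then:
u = -1.27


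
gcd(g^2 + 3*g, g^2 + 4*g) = g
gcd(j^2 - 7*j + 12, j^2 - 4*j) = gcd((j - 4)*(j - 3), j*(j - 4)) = j - 4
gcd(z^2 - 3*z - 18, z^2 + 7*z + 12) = z + 3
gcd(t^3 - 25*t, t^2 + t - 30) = t - 5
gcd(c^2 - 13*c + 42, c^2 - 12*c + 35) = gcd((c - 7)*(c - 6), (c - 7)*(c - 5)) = c - 7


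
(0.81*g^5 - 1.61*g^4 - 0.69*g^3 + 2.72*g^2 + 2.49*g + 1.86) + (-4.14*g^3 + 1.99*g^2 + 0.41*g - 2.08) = 0.81*g^5 - 1.61*g^4 - 4.83*g^3 + 4.71*g^2 + 2.9*g - 0.22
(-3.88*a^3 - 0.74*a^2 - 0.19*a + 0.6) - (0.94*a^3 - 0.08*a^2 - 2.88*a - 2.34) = -4.82*a^3 - 0.66*a^2 + 2.69*a + 2.94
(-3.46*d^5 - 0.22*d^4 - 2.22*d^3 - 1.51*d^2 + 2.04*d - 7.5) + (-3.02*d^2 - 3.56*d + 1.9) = -3.46*d^5 - 0.22*d^4 - 2.22*d^3 - 4.53*d^2 - 1.52*d - 5.6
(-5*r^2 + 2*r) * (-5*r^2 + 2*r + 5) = 25*r^4 - 20*r^3 - 21*r^2 + 10*r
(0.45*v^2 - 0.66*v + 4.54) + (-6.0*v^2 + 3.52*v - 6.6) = -5.55*v^2 + 2.86*v - 2.06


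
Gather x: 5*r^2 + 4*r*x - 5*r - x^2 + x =5*r^2 - 5*r - x^2 + x*(4*r + 1)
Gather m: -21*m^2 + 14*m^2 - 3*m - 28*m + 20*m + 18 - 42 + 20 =-7*m^2 - 11*m - 4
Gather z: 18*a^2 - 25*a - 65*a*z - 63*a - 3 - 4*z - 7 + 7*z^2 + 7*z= 18*a^2 - 88*a + 7*z^2 + z*(3 - 65*a) - 10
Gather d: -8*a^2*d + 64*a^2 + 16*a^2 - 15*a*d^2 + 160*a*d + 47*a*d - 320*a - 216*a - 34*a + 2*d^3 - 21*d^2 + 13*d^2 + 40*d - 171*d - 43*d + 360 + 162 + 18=80*a^2 - 570*a + 2*d^3 + d^2*(-15*a - 8) + d*(-8*a^2 + 207*a - 174) + 540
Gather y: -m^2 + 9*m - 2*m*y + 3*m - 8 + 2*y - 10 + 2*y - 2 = -m^2 + 12*m + y*(4 - 2*m) - 20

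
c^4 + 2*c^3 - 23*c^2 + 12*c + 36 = (c - 3)*(c - 2)*(c + 1)*(c + 6)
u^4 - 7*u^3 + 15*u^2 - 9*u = u*(u - 3)^2*(u - 1)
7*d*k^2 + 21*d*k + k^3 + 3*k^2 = k*(7*d + k)*(k + 3)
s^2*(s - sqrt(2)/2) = s^3 - sqrt(2)*s^2/2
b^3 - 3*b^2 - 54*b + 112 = (b - 8)*(b - 2)*(b + 7)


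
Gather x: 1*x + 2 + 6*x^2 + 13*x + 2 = 6*x^2 + 14*x + 4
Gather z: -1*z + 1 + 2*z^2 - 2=2*z^2 - z - 1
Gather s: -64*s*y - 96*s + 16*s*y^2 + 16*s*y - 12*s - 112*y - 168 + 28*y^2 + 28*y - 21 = s*(16*y^2 - 48*y - 108) + 28*y^2 - 84*y - 189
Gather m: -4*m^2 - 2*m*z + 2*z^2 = -4*m^2 - 2*m*z + 2*z^2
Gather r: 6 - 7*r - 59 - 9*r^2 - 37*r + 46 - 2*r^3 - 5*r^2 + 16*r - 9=-2*r^3 - 14*r^2 - 28*r - 16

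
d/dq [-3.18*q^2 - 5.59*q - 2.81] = -6.36*q - 5.59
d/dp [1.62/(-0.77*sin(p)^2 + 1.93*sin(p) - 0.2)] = (2.4948*sin(p) - 3.1266)*cos(p)/(0.77*sin(p)^2 - 1.93*sin(p) + 0.2)^2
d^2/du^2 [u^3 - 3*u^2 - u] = 6*u - 6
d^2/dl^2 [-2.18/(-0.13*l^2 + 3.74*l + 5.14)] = (0.073684*l^2 - 2.119832*l - 2.18*(0.26*l - 3.74)*(0.52*l - 7.48) - 2.913352)/(-0.13*l^2 + 3.74*l + 5.14)^3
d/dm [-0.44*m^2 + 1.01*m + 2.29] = 1.01 - 0.88*m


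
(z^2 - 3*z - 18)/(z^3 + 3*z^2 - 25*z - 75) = (z - 6)/(z^2 - 25)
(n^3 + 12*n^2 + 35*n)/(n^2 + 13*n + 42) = n*(n + 5)/(n + 6)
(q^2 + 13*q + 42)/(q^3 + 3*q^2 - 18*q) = (q + 7)/(q*(q - 3))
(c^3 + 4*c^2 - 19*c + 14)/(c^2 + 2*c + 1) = (c^3 + 4*c^2 - 19*c + 14)/(c^2 + 2*c + 1)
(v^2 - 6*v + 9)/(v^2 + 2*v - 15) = (v - 3)/(v + 5)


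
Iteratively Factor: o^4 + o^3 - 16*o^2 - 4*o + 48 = (o + 2)*(o^3 - o^2 - 14*o + 24) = (o - 3)*(o + 2)*(o^2 + 2*o - 8) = (o - 3)*(o - 2)*(o + 2)*(o + 4)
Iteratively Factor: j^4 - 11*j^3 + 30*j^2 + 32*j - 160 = (j - 4)*(j^3 - 7*j^2 + 2*j + 40) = (j - 4)^2*(j^2 - 3*j - 10) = (j - 4)^2*(j + 2)*(j - 5)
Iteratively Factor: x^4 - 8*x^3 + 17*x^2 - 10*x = (x - 5)*(x^3 - 3*x^2 + 2*x) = (x - 5)*(x - 2)*(x^2 - x) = x*(x - 5)*(x - 2)*(x - 1)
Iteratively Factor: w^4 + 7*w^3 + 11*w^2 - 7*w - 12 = (w + 1)*(w^3 + 6*w^2 + 5*w - 12) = (w + 1)*(w + 4)*(w^2 + 2*w - 3) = (w + 1)*(w + 3)*(w + 4)*(w - 1)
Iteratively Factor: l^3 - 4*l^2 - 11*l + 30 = (l - 2)*(l^2 - 2*l - 15) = (l - 2)*(l + 3)*(l - 5)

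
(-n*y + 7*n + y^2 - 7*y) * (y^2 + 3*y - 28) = -n*y^3 + 4*n*y^2 + 49*n*y - 196*n + y^4 - 4*y^3 - 49*y^2 + 196*y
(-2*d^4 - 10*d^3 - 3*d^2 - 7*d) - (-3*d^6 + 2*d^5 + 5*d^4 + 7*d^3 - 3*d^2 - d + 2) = 3*d^6 - 2*d^5 - 7*d^4 - 17*d^3 - 6*d - 2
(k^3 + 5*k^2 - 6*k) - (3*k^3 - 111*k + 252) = -2*k^3 + 5*k^2 + 105*k - 252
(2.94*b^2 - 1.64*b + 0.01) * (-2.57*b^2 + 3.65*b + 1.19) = -7.5558*b^4 + 14.9458*b^3 - 2.5131*b^2 - 1.9151*b + 0.0119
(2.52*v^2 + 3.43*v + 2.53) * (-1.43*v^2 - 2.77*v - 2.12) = -3.6036*v^4 - 11.8853*v^3 - 18.4614*v^2 - 14.2797*v - 5.3636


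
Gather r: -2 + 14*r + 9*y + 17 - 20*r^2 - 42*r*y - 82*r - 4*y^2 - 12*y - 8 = -20*r^2 + r*(-42*y - 68) - 4*y^2 - 3*y + 7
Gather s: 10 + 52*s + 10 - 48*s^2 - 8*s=-48*s^2 + 44*s + 20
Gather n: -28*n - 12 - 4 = -28*n - 16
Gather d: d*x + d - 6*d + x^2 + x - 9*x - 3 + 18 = d*(x - 5) + x^2 - 8*x + 15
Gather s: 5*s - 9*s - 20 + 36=16 - 4*s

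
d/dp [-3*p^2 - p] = -6*p - 1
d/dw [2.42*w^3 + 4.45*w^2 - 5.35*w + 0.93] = 7.26*w^2 + 8.9*w - 5.35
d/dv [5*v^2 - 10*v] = 10*v - 10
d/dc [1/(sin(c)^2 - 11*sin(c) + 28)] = (11 - 2*sin(c))*cos(c)/(sin(c)^2 - 11*sin(c) + 28)^2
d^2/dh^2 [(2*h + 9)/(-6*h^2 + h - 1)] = 2*(-(2*h + 9)*(12*h - 1)^2 + 4*(9*h + 13)*(6*h^2 - h + 1))/(6*h^2 - h + 1)^3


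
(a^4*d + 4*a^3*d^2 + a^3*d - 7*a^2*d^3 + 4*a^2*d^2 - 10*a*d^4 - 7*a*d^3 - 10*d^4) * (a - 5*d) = a^5*d - a^4*d^2 + a^4*d - 27*a^3*d^3 - a^3*d^2 + 25*a^2*d^4 - 27*a^2*d^3 + 50*a*d^5 + 25*a*d^4 + 50*d^5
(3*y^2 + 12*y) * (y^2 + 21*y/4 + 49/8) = 3*y^4 + 111*y^3/4 + 651*y^2/8 + 147*y/2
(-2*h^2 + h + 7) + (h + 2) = -2*h^2 + 2*h + 9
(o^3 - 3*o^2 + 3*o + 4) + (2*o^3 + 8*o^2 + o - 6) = 3*o^3 + 5*o^2 + 4*o - 2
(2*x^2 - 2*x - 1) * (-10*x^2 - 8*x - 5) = -20*x^4 + 4*x^3 + 16*x^2 + 18*x + 5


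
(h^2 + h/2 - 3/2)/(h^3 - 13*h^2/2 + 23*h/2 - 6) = (2*h + 3)/(2*h^2 - 11*h + 12)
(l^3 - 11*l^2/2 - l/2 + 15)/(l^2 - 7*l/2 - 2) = (-2*l^3 + 11*l^2 + l - 30)/(-2*l^2 + 7*l + 4)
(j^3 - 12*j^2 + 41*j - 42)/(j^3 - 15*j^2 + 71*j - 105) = (j - 2)/(j - 5)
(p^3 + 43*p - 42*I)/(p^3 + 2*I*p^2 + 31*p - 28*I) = (p - 6*I)/(p - 4*I)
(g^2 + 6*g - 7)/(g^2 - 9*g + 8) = (g + 7)/(g - 8)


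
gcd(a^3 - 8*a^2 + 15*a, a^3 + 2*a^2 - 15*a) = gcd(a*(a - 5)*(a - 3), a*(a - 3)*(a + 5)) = a^2 - 3*a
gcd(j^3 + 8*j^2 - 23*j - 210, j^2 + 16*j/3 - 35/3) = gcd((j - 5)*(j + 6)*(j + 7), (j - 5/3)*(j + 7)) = j + 7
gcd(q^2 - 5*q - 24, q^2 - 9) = q + 3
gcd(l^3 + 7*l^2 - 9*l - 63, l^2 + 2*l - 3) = l + 3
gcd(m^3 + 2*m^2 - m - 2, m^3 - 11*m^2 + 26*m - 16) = m - 1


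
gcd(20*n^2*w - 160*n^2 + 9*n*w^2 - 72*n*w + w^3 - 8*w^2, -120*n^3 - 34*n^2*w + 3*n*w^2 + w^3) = 20*n^2 + 9*n*w + w^2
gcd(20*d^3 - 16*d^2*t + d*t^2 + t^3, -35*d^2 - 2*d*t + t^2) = 5*d + t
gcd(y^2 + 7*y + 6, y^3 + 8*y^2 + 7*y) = y + 1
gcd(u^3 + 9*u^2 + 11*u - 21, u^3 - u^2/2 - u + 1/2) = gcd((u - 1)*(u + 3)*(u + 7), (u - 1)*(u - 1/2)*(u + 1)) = u - 1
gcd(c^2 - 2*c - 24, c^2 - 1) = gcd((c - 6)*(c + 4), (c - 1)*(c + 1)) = 1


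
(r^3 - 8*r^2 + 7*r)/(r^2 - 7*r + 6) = r*(r - 7)/(r - 6)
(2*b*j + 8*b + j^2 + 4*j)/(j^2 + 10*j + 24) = (2*b + j)/(j + 6)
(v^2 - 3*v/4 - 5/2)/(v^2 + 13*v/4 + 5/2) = (v - 2)/(v + 2)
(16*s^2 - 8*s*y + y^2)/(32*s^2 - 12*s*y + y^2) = (-4*s + y)/(-8*s + y)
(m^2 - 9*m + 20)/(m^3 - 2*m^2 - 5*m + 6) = (m^2 - 9*m + 20)/(m^3 - 2*m^2 - 5*m + 6)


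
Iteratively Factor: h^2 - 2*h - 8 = (h + 2)*(h - 4)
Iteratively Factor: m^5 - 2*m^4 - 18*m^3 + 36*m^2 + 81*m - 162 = (m + 3)*(m^4 - 5*m^3 - 3*m^2 + 45*m - 54) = (m + 3)^2*(m^3 - 8*m^2 + 21*m - 18) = (m - 3)*(m + 3)^2*(m^2 - 5*m + 6) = (m - 3)^2*(m + 3)^2*(m - 2)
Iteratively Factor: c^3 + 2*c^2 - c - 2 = (c + 1)*(c^2 + c - 2) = (c - 1)*(c + 1)*(c + 2)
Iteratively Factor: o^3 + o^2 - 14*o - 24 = (o + 3)*(o^2 - 2*o - 8) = (o - 4)*(o + 3)*(o + 2)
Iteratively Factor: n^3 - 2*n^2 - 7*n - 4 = (n + 1)*(n^2 - 3*n - 4) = (n + 1)^2*(n - 4)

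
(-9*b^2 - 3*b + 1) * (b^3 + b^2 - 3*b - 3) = -9*b^5 - 12*b^4 + 25*b^3 + 37*b^2 + 6*b - 3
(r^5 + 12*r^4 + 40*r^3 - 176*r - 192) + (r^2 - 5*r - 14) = r^5 + 12*r^4 + 40*r^3 + r^2 - 181*r - 206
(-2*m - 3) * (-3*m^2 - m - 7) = 6*m^3 + 11*m^2 + 17*m + 21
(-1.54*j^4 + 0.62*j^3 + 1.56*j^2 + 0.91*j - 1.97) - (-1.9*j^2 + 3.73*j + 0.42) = -1.54*j^4 + 0.62*j^3 + 3.46*j^2 - 2.82*j - 2.39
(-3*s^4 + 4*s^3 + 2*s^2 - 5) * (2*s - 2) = -6*s^5 + 14*s^4 - 4*s^3 - 4*s^2 - 10*s + 10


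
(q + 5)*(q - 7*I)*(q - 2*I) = q^3 + 5*q^2 - 9*I*q^2 - 14*q - 45*I*q - 70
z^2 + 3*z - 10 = (z - 2)*(z + 5)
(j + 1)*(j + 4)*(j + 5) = j^3 + 10*j^2 + 29*j + 20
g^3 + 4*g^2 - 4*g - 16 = (g - 2)*(g + 2)*(g + 4)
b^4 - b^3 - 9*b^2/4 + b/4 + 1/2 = (b - 2)*(b - 1/2)*(b + 1/2)*(b + 1)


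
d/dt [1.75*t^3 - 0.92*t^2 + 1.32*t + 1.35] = 5.25*t^2 - 1.84*t + 1.32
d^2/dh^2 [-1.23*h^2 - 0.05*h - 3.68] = -2.46000000000000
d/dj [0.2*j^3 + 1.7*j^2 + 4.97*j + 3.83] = 0.6*j^2 + 3.4*j + 4.97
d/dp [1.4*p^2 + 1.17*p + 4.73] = 2.8*p + 1.17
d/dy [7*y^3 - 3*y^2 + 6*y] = 21*y^2 - 6*y + 6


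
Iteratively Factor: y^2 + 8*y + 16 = (y + 4)*(y + 4)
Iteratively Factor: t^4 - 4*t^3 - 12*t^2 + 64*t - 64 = (t + 4)*(t^3 - 8*t^2 + 20*t - 16) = (t - 4)*(t + 4)*(t^2 - 4*t + 4) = (t - 4)*(t - 2)*(t + 4)*(t - 2)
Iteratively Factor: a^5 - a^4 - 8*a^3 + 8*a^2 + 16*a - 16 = (a - 2)*(a^4 + a^3 - 6*a^2 - 4*a + 8) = (a - 2)*(a + 2)*(a^3 - a^2 - 4*a + 4) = (a - 2)^2*(a + 2)*(a^2 + a - 2) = (a - 2)^2*(a - 1)*(a + 2)*(a + 2)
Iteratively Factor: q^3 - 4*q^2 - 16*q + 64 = (q - 4)*(q^2 - 16) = (q - 4)*(q + 4)*(q - 4)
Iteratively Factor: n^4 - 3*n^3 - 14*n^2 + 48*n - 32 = (n - 2)*(n^3 - n^2 - 16*n + 16) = (n - 4)*(n - 2)*(n^2 + 3*n - 4) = (n - 4)*(n - 2)*(n - 1)*(n + 4)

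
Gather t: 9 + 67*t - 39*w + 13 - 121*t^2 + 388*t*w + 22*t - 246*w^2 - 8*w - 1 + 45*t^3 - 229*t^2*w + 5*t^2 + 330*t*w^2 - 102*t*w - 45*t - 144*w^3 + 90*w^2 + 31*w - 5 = 45*t^3 + t^2*(-229*w - 116) + t*(330*w^2 + 286*w + 44) - 144*w^3 - 156*w^2 - 16*w + 16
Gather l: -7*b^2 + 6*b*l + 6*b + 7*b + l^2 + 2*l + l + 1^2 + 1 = -7*b^2 + 13*b + l^2 + l*(6*b + 3) + 2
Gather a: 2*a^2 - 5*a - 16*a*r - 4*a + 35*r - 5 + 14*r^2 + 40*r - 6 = 2*a^2 + a*(-16*r - 9) + 14*r^2 + 75*r - 11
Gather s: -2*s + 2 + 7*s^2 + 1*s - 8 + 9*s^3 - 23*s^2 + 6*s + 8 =9*s^3 - 16*s^2 + 5*s + 2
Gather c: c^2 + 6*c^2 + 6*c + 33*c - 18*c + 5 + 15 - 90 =7*c^2 + 21*c - 70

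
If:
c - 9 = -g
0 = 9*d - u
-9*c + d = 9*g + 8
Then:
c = 9 - g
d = 89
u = 801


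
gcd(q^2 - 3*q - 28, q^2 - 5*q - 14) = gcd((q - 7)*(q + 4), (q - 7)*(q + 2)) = q - 7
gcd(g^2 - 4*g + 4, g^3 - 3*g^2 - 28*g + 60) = g - 2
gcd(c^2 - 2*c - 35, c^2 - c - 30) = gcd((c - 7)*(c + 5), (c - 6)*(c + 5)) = c + 5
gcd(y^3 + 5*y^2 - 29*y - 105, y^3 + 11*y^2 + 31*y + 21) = y^2 + 10*y + 21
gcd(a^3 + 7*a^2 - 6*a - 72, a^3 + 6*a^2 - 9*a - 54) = a^2 + 3*a - 18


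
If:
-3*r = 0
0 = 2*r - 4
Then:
No Solution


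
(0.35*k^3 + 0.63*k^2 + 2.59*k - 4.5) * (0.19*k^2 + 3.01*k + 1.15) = 0.0665*k^5 + 1.1732*k^4 + 2.7909*k^3 + 7.6654*k^2 - 10.5665*k - 5.175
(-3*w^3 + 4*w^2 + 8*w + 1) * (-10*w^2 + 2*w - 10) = 30*w^5 - 46*w^4 - 42*w^3 - 34*w^2 - 78*w - 10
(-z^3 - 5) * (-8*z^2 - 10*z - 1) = 8*z^5 + 10*z^4 + z^3 + 40*z^2 + 50*z + 5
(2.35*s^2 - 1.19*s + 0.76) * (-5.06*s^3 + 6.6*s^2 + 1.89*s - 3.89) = -11.891*s^5 + 21.5314*s^4 - 7.2581*s^3 - 6.3746*s^2 + 6.0655*s - 2.9564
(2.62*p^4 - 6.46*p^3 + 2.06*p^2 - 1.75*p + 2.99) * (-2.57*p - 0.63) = -6.7334*p^5 + 14.9516*p^4 - 1.2244*p^3 + 3.1997*p^2 - 6.5818*p - 1.8837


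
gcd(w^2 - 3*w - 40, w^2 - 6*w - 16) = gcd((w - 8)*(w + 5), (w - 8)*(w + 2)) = w - 8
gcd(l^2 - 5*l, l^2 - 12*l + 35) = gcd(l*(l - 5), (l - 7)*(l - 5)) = l - 5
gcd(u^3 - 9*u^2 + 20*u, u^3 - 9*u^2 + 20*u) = u^3 - 9*u^2 + 20*u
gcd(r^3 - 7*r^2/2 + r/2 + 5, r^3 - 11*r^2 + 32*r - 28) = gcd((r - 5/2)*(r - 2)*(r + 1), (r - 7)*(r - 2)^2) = r - 2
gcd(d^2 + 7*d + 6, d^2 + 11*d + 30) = d + 6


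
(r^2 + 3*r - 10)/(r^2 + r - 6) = (r + 5)/(r + 3)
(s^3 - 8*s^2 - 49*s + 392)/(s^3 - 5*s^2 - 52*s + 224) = (s - 7)/(s - 4)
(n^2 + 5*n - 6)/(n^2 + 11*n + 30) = (n - 1)/(n + 5)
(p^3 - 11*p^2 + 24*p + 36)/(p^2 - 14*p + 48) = (p^2 - 5*p - 6)/(p - 8)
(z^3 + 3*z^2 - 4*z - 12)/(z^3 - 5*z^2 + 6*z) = (z^2 + 5*z + 6)/(z*(z - 3))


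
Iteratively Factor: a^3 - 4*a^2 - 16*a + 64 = (a - 4)*(a^2 - 16) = (a - 4)^2*(a + 4)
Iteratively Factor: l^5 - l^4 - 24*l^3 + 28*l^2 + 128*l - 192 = (l - 2)*(l^4 + l^3 - 22*l^2 - 16*l + 96) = (l - 2)^2*(l^3 + 3*l^2 - 16*l - 48) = (l - 2)^2*(l + 3)*(l^2 - 16) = (l - 4)*(l - 2)^2*(l + 3)*(l + 4)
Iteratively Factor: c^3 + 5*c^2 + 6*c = (c)*(c^2 + 5*c + 6) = c*(c + 3)*(c + 2)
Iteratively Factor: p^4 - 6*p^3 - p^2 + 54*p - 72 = (p + 3)*(p^3 - 9*p^2 + 26*p - 24) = (p - 2)*(p + 3)*(p^2 - 7*p + 12) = (p - 4)*(p - 2)*(p + 3)*(p - 3)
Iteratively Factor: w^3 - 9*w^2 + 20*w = (w)*(w^2 - 9*w + 20) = w*(w - 4)*(w - 5)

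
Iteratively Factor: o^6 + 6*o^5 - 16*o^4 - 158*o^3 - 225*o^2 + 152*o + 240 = (o + 4)*(o^5 + 2*o^4 - 24*o^3 - 62*o^2 + 23*o + 60) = (o - 5)*(o + 4)*(o^4 + 7*o^3 + 11*o^2 - 7*o - 12) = (o - 5)*(o + 4)^2*(o^3 + 3*o^2 - o - 3) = (o - 5)*(o - 1)*(o + 4)^2*(o^2 + 4*o + 3) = (o - 5)*(o - 1)*(o + 3)*(o + 4)^2*(o + 1)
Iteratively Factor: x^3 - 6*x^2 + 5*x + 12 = (x + 1)*(x^2 - 7*x + 12) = (x - 3)*(x + 1)*(x - 4)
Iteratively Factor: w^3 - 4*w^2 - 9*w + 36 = (w - 4)*(w^2 - 9) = (w - 4)*(w + 3)*(w - 3)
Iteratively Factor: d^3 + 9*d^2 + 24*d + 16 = (d + 1)*(d^2 + 8*d + 16) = (d + 1)*(d + 4)*(d + 4)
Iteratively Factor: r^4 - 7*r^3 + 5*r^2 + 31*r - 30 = (r + 2)*(r^3 - 9*r^2 + 23*r - 15) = (r - 3)*(r + 2)*(r^2 - 6*r + 5) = (r - 5)*(r - 3)*(r + 2)*(r - 1)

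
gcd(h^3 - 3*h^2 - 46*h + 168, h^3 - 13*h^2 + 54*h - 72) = h^2 - 10*h + 24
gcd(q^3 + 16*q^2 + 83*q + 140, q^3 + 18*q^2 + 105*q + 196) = q^2 + 11*q + 28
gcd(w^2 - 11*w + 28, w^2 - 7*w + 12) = w - 4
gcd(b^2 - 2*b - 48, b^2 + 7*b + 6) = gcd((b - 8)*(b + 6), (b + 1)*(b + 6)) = b + 6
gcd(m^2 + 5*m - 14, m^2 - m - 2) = m - 2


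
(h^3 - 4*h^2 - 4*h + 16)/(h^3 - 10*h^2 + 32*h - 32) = (h + 2)/(h - 4)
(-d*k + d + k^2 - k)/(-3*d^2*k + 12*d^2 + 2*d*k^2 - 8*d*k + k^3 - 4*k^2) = (k - 1)/(3*d*k - 12*d + k^2 - 4*k)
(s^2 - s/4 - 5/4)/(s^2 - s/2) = (4*s^2 - s - 5)/(2*s*(2*s - 1))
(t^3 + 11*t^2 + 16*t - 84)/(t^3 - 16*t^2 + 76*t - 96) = (t^2 + 13*t + 42)/(t^2 - 14*t + 48)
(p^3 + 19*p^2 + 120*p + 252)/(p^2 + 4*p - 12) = (p^2 + 13*p + 42)/(p - 2)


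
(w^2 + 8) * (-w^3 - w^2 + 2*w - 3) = -w^5 - w^4 - 6*w^3 - 11*w^2 + 16*w - 24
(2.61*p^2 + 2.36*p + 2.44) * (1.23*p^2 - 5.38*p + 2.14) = 3.2103*p^4 - 11.139*p^3 - 4.1102*p^2 - 8.0768*p + 5.2216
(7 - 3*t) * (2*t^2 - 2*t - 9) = -6*t^3 + 20*t^2 + 13*t - 63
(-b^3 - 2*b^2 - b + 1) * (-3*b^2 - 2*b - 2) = 3*b^5 + 8*b^4 + 9*b^3 + 3*b^2 - 2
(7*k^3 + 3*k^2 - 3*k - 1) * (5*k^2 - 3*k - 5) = 35*k^5 - 6*k^4 - 59*k^3 - 11*k^2 + 18*k + 5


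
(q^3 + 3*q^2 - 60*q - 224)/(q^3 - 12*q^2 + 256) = (q + 7)/(q - 8)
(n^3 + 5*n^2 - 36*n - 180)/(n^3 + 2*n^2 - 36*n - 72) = (n + 5)/(n + 2)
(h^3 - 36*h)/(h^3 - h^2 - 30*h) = (h + 6)/(h + 5)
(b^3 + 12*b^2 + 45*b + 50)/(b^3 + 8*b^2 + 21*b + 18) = (b^2 + 10*b + 25)/(b^2 + 6*b + 9)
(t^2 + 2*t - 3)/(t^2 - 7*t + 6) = (t + 3)/(t - 6)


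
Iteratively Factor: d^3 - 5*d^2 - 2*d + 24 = (d - 4)*(d^2 - d - 6) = (d - 4)*(d + 2)*(d - 3)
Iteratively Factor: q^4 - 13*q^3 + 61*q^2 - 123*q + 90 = (q - 5)*(q^3 - 8*q^2 + 21*q - 18) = (q - 5)*(q - 2)*(q^2 - 6*q + 9) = (q - 5)*(q - 3)*(q - 2)*(q - 3)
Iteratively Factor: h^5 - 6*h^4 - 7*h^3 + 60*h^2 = (h)*(h^4 - 6*h^3 - 7*h^2 + 60*h) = h*(h - 4)*(h^3 - 2*h^2 - 15*h) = h^2*(h - 4)*(h^2 - 2*h - 15) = h^2*(h - 4)*(h + 3)*(h - 5)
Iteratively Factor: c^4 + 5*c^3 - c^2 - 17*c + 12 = (c + 3)*(c^3 + 2*c^2 - 7*c + 4) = (c - 1)*(c + 3)*(c^2 + 3*c - 4) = (c - 1)^2*(c + 3)*(c + 4)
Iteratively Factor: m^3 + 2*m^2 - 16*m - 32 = (m + 2)*(m^2 - 16) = (m - 4)*(m + 2)*(m + 4)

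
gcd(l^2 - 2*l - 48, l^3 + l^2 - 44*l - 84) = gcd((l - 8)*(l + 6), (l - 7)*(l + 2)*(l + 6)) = l + 6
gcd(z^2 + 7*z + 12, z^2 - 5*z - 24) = z + 3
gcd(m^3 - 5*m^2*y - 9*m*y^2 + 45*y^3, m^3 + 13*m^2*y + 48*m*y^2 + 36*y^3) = 1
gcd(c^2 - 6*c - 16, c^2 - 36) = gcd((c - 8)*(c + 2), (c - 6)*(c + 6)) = 1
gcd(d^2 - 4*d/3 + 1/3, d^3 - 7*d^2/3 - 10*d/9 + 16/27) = d - 1/3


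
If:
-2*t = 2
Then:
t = -1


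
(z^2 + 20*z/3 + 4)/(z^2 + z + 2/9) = 3*(z + 6)/(3*z + 1)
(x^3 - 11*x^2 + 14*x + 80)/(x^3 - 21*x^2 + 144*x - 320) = (x + 2)/(x - 8)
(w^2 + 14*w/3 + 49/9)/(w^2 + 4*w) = (9*w^2 + 42*w + 49)/(9*w*(w + 4))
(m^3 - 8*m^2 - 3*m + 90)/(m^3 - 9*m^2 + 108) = (m - 5)/(m - 6)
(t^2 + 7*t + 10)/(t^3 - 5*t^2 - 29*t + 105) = (t + 2)/(t^2 - 10*t + 21)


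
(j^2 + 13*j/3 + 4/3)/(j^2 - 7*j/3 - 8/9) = 3*(j + 4)/(3*j - 8)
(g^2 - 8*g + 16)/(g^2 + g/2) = 2*(g^2 - 8*g + 16)/(g*(2*g + 1))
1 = 1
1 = 1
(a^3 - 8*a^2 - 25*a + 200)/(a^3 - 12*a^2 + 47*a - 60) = (a^2 - 3*a - 40)/(a^2 - 7*a + 12)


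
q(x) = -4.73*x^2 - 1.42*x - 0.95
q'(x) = -9.46*x - 1.42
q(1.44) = -12.80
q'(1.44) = -15.04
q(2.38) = -31.12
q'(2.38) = -23.93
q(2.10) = -24.79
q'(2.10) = -21.29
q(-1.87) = -14.83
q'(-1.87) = 16.27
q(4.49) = -102.68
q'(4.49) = -43.90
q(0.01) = -0.96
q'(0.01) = -1.51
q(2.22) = -27.41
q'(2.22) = -22.42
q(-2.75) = -32.82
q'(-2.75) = 24.60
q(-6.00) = -162.71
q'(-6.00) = 55.34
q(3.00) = -47.78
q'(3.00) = -29.80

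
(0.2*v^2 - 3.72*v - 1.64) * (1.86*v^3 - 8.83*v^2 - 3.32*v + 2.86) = 0.372*v^5 - 8.6852*v^4 + 29.1332*v^3 + 27.4036*v^2 - 5.1944*v - 4.6904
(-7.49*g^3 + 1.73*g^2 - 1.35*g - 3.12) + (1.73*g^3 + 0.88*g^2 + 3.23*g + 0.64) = -5.76*g^3 + 2.61*g^2 + 1.88*g - 2.48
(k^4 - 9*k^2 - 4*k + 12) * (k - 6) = k^5 - 6*k^4 - 9*k^3 + 50*k^2 + 36*k - 72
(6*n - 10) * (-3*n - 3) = -18*n^2 + 12*n + 30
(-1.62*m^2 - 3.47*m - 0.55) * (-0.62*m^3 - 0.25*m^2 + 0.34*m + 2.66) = 1.0044*m^5 + 2.5564*m^4 + 0.6577*m^3 - 5.3515*m^2 - 9.4172*m - 1.463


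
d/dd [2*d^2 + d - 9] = 4*d + 1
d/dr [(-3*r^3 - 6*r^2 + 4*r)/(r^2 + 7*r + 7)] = (-3*r^4 - 42*r^3 - 109*r^2 - 84*r + 28)/(r^4 + 14*r^3 + 63*r^2 + 98*r + 49)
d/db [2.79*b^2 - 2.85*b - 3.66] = 5.58*b - 2.85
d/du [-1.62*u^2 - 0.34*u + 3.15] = -3.24*u - 0.34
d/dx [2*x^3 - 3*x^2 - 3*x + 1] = 6*x^2 - 6*x - 3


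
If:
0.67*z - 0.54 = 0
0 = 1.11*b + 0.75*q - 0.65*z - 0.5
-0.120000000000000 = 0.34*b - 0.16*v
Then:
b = 0.470588235294118*v - 0.352941176470588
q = 1.8875270705297 - 0.696470588235294*v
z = 0.81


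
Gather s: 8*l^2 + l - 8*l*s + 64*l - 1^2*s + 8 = 8*l^2 + 65*l + s*(-8*l - 1) + 8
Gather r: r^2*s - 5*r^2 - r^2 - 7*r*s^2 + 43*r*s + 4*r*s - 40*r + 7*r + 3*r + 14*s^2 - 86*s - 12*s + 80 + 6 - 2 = r^2*(s - 6) + r*(-7*s^2 + 47*s - 30) + 14*s^2 - 98*s + 84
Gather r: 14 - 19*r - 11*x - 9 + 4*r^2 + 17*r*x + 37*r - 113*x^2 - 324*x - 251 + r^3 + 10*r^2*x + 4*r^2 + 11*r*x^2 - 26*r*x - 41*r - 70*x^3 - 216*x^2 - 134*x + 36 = r^3 + r^2*(10*x + 8) + r*(11*x^2 - 9*x - 23) - 70*x^3 - 329*x^2 - 469*x - 210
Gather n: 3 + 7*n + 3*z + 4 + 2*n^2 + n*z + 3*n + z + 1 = 2*n^2 + n*(z + 10) + 4*z + 8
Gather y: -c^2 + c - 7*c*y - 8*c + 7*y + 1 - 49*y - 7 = -c^2 - 7*c + y*(-7*c - 42) - 6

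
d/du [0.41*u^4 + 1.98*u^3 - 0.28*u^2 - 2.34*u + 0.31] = 1.64*u^3 + 5.94*u^2 - 0.56*u - 2.34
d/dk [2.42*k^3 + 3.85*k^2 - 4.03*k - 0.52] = 7.26*k^2 + 7.7*k - 4.03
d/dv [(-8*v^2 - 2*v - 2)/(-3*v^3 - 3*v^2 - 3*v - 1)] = 4*(-6*v^4 - 3*v^3 + v - 1)/(9*v^6 + 18*v^5 + 27*v^4 + 24*v^3 + 15*v^2 + 6*v + 1)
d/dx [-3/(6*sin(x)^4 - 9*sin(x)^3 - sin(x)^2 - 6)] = 3*(24*sin(x)^2 - 27*sin(x) - 2)*sin(x)*cos(x)/(-6*sin(x)^4 + 9*sin(x)^3 + sin(x)^2 + 6)^2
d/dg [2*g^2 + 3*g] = 4*g + 3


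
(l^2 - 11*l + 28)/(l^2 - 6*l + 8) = (l - 7)/(l - 2)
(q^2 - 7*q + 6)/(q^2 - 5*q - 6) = (q - 1)/(q + 1)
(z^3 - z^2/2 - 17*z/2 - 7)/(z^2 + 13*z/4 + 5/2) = 2*(2*z^2 - 5*z - 7)/(4*z + 5)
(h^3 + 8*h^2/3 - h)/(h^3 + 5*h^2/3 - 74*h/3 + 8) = h*(h + 3)/(h^2 + 2*h - 24)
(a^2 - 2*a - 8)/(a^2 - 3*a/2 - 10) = 2*(a + 2)/(2*a + 5)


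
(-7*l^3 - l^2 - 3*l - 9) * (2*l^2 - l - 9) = -14*l^5 + 5*l^4 + 58*l^3 - 6*l^2 + 36*l + 81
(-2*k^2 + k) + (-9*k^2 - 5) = -11*k^2 + k - 5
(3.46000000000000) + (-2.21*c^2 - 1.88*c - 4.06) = -2.21*c^2 - 1.88*c - 0.6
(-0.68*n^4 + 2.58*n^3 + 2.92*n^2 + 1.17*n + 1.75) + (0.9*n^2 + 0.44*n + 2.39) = -0.68*n^4 + 2.58*n^3 + 3.82*n^2 + 1.61*n + 4.14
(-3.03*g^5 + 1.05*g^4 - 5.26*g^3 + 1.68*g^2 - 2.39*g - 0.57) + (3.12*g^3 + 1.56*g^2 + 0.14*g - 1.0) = -3.03*g^5 + 1.05*g^4 - 2.14*g^3 + 3.24*g^2 - 2.25*g - 1.57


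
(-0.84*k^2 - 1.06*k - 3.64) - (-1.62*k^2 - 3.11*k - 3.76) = 0.78*k^2 + 2.05*k + 0.12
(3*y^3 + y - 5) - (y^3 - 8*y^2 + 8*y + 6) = 2*y^3 + 8*y^2 - 7*y - 11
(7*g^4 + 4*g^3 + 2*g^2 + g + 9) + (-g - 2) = 7*g^4 + 4*g^3 + 2*g^2 + 7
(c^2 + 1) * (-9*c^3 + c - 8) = -9*c^5 - 8*c^3 - 8*c^2 + c - 8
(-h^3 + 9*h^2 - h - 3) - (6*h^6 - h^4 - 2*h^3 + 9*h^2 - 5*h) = -6*h^6 + h^4 + h^3 + 4*h - 3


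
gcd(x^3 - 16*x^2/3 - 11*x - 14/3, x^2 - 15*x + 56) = x - 7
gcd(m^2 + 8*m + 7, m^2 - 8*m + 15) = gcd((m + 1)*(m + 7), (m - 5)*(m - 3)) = 1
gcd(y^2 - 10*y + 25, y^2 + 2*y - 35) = y - 5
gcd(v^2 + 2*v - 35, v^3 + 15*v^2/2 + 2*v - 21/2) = v + 7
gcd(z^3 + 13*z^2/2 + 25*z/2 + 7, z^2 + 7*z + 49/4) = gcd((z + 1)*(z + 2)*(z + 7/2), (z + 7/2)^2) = z + 7/2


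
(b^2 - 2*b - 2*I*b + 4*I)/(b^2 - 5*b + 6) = (b - 2*I)/(b - 3)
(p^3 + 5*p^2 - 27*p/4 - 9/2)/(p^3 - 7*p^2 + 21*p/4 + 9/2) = (p + 6)/(p - 6)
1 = 1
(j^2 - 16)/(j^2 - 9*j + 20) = (j + 4)/(j - 5)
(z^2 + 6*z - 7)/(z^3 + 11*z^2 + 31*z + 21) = (z - 1)/(z^2 + 4*z + 3)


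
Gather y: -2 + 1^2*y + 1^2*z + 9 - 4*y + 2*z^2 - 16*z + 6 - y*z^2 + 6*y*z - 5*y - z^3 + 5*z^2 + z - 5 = y*(-z^2 + 6*z - 8) - z^3 + 7*z^2 - 14*z + 8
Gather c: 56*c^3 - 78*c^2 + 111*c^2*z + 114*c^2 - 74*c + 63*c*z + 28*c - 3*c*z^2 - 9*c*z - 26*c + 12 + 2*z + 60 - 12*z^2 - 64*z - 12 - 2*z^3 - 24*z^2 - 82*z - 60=56*c^3 + c^2*(111*z + 36) + c*(-3*z^2 + 54*z - 72) - 2*z^3 - 36*z^2 - 144*z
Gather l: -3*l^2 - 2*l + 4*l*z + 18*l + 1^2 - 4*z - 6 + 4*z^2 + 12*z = -3*l^2 + l*(4*z + 16) + 4*z^2 + 8*z - 5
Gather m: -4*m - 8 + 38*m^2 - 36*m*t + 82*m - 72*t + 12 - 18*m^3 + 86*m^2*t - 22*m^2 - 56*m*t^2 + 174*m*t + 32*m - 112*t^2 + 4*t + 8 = -18*m^3 + m^2*(86*t + 16) + m*(-56*t^2 + 138*t + 110) - 112*t^2 - 68*t + 12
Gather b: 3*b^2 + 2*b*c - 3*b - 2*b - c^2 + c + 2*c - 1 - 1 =3*b^2 + b*(2*c - 5) - c^2 + 3*c - 2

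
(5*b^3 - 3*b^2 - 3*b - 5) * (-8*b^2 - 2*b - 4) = -40*b^5 + 14*b^4 + 10*b^3 + 58*b^2 + 22*b + 20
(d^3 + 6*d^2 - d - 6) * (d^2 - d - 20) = d^5 + 5*d^4 - 27*d^3 - 125*d^2 + 26*d + 120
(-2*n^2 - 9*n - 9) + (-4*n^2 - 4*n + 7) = -6*n^2 - 13*n - 2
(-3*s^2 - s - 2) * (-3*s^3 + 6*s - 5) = 9*s^5 + 3*s^4 - 12*s^3 + 9*s^2 - 7*s + 10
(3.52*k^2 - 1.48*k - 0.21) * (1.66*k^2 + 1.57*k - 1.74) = 5.8432*k^4 + 3.0696*k^3 - 8.797*k^2 + 2.2455*k + 0.3654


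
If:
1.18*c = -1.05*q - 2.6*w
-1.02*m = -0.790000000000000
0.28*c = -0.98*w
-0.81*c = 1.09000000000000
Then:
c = -1.35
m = 0.77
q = 0.56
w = 0.38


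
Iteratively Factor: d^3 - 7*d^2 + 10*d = (d)*(d^2 - 7*d + 10) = d*(d - 2)*(d - 5)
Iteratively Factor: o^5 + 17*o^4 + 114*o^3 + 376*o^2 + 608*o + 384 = (o + 4)*(o^4 + 13*o^3 + 62*o^2 + 128*o + 96) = (o + 2)*(o + 4)*(o^3 + 11*o^2 + 40*o + 48) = (o + 2)*(o + 4)^2*(o^2 + 7*o + 12) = (o + 2)*(o + 4)^3*(o + 3)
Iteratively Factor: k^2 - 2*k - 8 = (k + 2)*(k - 4)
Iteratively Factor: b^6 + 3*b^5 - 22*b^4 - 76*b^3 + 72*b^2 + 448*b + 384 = (b + 2)*(b^5 + b^4 - 24*b^3 - 28*b^2 + 128*b + 192) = (b - 4)*(b + 2)*(b^4 + 5*b^3 - 4*b^2 - 44*b - 48) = (b - 4)*(b + 2)*(b + 4)*(b^3 + b^2 - 8*b - 12) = (b - 4)*(b - 3)*(b + 2)*(b + 4)*(b^2 + 4*b + 4) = (b - 4)*(b - 3)*(b + 2)^2*(b + 4)*(b + 2)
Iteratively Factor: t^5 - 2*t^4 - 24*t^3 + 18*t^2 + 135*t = (t - 3)*(t^4 + t^3 - 21*t^2 - 45*t) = (t - 3)*(t + 3)*(t^3 - 2*t^2 - 15*t) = (t - 5)*(t - 3)*(t + 3)*(t^2 + 3*t) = (t - 5)*(t - 3)*(t + 3)^2*(t)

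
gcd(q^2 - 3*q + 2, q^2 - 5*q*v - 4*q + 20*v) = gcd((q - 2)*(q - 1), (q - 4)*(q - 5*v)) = 1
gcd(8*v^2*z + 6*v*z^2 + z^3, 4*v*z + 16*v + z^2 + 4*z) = 4*v + z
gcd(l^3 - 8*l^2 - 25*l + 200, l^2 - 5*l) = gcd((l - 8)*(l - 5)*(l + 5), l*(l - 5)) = l - 5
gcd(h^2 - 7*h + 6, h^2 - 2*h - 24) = h - 6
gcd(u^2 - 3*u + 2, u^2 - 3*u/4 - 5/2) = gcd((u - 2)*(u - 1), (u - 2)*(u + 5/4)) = u - 2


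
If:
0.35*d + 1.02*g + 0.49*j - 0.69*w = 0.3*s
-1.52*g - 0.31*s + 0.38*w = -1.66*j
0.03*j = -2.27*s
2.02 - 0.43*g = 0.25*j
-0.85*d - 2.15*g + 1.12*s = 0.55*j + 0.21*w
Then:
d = -10.15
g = 3.19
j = 2.59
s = -0.03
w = 1.43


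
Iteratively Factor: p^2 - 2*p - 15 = (p - 5)*(p + 3)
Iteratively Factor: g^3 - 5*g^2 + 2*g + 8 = (g - 2)*(g^2 - 3*g - 4) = (g - 4)*(g - 2)*(g + 1)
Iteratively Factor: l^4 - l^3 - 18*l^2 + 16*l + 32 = (l + 4)*(l^3 - 5*l^2 + 2*l + 8) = (l - 4)*(l + 4)*(l^2 - l - 2) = (l - 4)*(l + 1)*(l + 4)*(l - 2)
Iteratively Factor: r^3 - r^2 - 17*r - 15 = (r + 3)*(r^2 - 4*r - 5) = (r + 1)*(r + 3)*(r - 5)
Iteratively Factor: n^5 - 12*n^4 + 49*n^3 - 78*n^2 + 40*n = (n - 2)*(n^4 - 10*n^3 + 29*n^2 - 20*n) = n*(n - 2)*(n^3 - 10*n^2 + 29*n - 20) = n*(n - 2)*(n - 1)*(n^2 - 9*n + 20) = n*(n - 5)*(n - 2)*(n - 1)*(n - 4)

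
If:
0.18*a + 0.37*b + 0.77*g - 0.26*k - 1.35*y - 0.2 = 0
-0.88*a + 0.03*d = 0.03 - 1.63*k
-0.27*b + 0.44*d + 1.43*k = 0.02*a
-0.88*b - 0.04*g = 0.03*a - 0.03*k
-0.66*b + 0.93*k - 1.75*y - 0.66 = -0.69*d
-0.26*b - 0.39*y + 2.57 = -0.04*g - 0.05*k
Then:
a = -17.56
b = -0.34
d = 31.63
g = 13.21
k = -10.04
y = 6.89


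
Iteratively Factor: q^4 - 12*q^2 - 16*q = (q - 4)*(q^3 + 4*q^2 + 4*q) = (q - 4)*(q + 2)*(q^2 + 2*q) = q*(q - 4)*(q + 2)*(q + 2)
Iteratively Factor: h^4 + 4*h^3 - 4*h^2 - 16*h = (h + 2)*(h^3 + 2*h^2 - 8*h) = (h - 2)*(h + 2)*(h^2 + 4*h) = (h - 2)*(h + 2)*(h + 4)*(h)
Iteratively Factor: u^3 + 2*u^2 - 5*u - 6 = (u + 1)*(u^2 + u - 6) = (u + 1)*(u + 3)*(u - 2)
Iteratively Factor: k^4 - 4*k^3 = (k)*(k^3 - 4*k^2) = k^2*(k^2 - 4*k) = k^2*(k - 4)*(k)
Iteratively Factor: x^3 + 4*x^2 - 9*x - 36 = (x - 3)*(x^2 + 7*x + 12) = (x - 3)*(x + 3)*(x + 4)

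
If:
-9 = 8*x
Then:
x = -9/8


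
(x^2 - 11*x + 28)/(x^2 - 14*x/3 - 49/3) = 3*(x - 4)/(3*x + 7)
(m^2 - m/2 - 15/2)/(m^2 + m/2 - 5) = (m - 3)/(m - 2)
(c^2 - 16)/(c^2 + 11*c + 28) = (c - 4)/(c + 7)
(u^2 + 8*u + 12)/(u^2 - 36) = (u + 2)/(u - 6)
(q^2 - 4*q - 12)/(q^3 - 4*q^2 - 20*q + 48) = (q + 2)/(q^2 + 2*q - 8)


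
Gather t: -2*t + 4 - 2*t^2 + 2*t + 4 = 8 - 2*t^2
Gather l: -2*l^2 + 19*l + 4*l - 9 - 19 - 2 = -2*l^2 + 23*l - 30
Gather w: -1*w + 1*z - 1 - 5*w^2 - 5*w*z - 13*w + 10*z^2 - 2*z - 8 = -5*w^2 + w*(-5*z - 14) + 10*z^2 - z - 9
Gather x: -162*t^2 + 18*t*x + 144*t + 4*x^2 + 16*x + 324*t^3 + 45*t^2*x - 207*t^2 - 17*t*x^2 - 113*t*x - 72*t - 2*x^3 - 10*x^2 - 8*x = 324*t^3 - 369*t^2 + 72*t - 2*x^3 + x^2*(-17*t - 6) + x*(45*t^2 - 95*t + 8)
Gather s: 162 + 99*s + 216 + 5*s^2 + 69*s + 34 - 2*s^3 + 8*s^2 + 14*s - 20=-2*s^3 + 13*s^2 + 182*s + 392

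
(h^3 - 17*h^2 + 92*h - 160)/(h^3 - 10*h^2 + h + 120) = (h - 4)/(h + 3)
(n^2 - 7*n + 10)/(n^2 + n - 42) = (n^2 - 7*n + 10)/(n^2 + n - 42)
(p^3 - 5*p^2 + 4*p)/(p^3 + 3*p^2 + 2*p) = (p^2 - 5*p + 4)/(p^2 + 3*p + 2)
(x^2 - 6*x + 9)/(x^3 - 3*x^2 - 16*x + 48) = (x - 3)/(x^2 - 16)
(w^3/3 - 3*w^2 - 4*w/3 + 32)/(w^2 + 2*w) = (w^3 - 9*w^2 - 4*w + 96)/(3*w*(w + 2))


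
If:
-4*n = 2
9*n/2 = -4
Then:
No Solution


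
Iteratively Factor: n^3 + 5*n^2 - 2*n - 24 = (n - 2)*(n^2 + 7*n + 12) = (n - 2)*(n + 4)*(n + 3)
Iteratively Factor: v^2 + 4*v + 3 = (v + 3)*(v + 1)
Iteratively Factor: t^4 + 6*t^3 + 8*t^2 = (t + 4)*(t^3 + 2*t^2) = t*(t + 4)*(t^2 + 2*t) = t*(t + 2)*(t + 4)*(t)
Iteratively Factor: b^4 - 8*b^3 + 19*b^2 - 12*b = (b)*(b^3 - 8*b^2 + 19*b - 12) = b*(b - 4)*(b^2 - 4*b + 3) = b*(b - 4)*(b - 1)*(b - 3)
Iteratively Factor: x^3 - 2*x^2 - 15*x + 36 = (x - 3)*(x^2 + x - 12) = (x - 3)^2*(x + 4)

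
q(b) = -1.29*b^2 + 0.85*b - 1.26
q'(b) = 0.85 - 2.58*b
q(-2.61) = -12.27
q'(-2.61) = 7.58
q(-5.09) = -39.01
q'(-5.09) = 13.98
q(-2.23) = -9.57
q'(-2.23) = 6.60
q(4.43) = -22.81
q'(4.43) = -10.58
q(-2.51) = -11.52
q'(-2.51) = 7.33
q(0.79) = -1.39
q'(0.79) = -1.19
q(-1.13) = -3.87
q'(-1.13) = 3.77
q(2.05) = -4.94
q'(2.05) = -4.44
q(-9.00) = -113.40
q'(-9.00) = 24.07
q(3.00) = -10.32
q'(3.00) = -6.89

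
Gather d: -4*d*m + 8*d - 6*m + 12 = d*(8 - 4*m) - 6*m + 12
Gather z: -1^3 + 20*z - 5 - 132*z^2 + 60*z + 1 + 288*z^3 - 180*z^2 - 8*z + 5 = 288*z^3 - 312*z^2 + 72*z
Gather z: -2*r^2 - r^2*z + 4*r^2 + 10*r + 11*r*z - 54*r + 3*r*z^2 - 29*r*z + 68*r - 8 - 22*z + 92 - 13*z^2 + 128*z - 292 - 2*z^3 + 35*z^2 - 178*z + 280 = 2*r^2 + 24*r - 2*z^3 + z^2*(3*r + 22) + z*(-r^2 - 18*r - 72) + 72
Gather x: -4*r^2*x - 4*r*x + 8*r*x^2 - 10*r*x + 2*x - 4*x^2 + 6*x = x^2*(8*r - 4) + x*(-4*r^2 - 14*r + 8)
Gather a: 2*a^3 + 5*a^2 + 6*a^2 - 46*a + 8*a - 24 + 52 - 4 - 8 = 2*a^3 + 11*a^2 - 38*a + 16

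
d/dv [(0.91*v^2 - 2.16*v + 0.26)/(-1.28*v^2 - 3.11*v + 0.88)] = (-5.5949*v^2 + 2.2672*v - 1.0922)/(1.6384*v^4 + 7.9616*v^3 + 7.4193*v^2 - 5.4736*v + 0.7744)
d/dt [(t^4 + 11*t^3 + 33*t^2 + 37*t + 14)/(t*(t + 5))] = 2*(t^5 + 13*t^4 + 55*t^3 + 64*t^2 - 14*t - 35)/(t^2*(t^2 + 10*t + 25))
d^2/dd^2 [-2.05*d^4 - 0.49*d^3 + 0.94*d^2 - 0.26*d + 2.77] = -24.6*d^2 - 2.94*d + 1.88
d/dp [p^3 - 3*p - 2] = 3*p^2 - 3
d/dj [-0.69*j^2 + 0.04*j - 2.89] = 0.04 - 1.38*j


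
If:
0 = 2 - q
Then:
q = 2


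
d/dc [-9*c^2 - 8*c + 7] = -18*c - 8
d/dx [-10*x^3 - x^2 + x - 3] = -30*x^2 - 2*x + 1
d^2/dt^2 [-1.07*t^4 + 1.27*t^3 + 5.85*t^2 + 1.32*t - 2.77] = -12.84*t^2 + 7.62*t + 11.7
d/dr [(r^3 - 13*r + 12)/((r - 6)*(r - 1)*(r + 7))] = 30*(-2*r - 1)/(r^4 + 2*r^3 - 83*r^2 - 84*r + 1764)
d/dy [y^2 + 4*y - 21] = 2*y + 4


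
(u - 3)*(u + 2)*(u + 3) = u^3 + 2*u^2 - 9*u - 18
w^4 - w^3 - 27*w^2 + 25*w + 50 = (w - 5)*(w - 2)*(w + 1)*(w + 5)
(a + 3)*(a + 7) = a^2 + 10*a + 21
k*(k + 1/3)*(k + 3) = k^3 + 10*k^2/3 + k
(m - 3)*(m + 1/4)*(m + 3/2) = m^3 - 5*m^2/4 - 39*m/8 - 9/8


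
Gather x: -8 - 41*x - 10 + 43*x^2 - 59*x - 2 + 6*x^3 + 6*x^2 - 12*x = 6*x^3 + 49*x^2 - 112*x - 20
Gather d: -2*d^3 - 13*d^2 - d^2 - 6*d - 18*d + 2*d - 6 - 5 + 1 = -2*d^3 - 14*d^2 - 22*d - 10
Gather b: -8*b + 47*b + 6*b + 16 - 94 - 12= 45*b - 90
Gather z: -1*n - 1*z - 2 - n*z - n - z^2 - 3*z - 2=-2*n - z^2 + z*(-n - 4) - 4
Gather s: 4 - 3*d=4 - 3*d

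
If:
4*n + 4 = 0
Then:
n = -1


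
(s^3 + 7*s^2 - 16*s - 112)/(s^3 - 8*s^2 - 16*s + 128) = (s + 7)/(s - 8)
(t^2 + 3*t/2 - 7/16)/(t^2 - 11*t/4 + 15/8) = (16*t^2 + 24*t - 7)/(2*(8*t^2 - 22*t + 15))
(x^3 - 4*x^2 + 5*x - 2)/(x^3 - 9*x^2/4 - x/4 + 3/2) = 4*(x - 1)/(4*x + 3)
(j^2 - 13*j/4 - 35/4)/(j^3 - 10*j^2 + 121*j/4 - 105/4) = (4*j + 7)/(4*j^2 - 20*j + 21)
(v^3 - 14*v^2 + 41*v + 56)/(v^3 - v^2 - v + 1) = (v^2 - 15*v + 56)/(v^2 - 2*v + 1)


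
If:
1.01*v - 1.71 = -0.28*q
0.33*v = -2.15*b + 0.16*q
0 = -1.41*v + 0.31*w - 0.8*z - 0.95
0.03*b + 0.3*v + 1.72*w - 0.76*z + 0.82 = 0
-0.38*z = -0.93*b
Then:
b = 1.45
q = 14.64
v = -2.36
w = 1.48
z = 3.55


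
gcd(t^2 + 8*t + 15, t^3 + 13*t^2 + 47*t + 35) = t + 5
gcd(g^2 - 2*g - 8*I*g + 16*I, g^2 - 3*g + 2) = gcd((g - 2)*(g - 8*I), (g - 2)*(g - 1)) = g - 2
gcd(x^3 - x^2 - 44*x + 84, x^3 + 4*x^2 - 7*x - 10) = x - 2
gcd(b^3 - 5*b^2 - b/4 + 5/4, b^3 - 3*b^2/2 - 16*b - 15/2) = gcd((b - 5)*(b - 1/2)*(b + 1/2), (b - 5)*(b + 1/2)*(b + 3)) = b^2 - 9*b/2 - 5/2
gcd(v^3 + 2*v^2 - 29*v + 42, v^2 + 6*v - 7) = v + 7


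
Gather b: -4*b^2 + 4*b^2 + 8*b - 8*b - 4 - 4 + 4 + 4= 0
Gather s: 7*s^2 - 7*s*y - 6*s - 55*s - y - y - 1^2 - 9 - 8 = 7*s^2 + s*(-7*y - 61) - 2*y - 18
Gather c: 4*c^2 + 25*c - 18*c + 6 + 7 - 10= 4*c^2 + 7*c + 3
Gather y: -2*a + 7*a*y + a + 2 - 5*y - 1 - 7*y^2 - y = -a - 7*y^2 + y*(7*a - 6) + 1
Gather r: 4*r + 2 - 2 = 4*r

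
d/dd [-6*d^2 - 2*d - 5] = -12*d - 2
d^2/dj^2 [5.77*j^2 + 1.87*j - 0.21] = 11.5400000000000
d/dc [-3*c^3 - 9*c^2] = 9*c*(-c - 2)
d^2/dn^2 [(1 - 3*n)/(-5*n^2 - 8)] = 10*(20*n^2*(3*n - 1) + (1 - 9*n)*(5*n^2 + 8))/(5*n^2 + 8)^3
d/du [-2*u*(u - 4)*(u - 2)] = -6*u^2 + 24*u - 16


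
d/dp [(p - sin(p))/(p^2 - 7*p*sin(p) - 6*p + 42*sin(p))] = (6*p^2*cos(p) - p^2 + 2*p*sin(p) - 36*p*cos(p) - 7*sin(p)^2 + 36*sin(p))/((p - 6)^2*(p - 7*sin(p))^2)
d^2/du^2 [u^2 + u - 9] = 2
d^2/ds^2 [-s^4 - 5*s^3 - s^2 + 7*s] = -12*s^2 - 30*s - 2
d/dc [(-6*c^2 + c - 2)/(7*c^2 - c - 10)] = (-c^2 + 148*c - 12)/(49*c^4 - 14*c^3 - 139*c^2 + 20*c + 100)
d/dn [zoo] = 0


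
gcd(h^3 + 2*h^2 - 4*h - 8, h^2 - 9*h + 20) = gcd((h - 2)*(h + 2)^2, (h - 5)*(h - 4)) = 1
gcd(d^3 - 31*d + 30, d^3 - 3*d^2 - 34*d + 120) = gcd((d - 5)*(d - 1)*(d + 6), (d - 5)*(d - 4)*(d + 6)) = d^2 + d - 30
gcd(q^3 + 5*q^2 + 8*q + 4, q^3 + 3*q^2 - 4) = q^2 + 4*q + 4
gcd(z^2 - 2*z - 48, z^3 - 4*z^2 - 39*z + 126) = z + 6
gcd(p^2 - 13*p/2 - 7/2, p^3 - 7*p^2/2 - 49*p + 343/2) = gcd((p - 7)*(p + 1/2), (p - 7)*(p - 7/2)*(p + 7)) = p - 7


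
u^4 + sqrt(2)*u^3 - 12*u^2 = u^2*(u - 2*sqrt(2))*(u + 3*sqrt(2))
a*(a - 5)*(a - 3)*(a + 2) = a^4 - 6*a^3 - a^2 + 30*a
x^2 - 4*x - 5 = (x - 5)*(x + 1)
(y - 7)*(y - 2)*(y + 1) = y^3 - 8*y^2 + 5*y + 14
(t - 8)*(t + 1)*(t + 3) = t^3 - 4*t^2 - 29*t - 24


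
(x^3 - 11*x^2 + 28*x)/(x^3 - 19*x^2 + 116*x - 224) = x/(x - 8)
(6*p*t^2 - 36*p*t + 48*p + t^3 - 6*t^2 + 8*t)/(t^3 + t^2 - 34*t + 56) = (6*p + t)/(t + 7)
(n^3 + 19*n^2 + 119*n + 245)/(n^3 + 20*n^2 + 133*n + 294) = (n + 5)/(n + 6)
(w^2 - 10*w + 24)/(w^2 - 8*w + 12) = (w - 4)/(w - 2)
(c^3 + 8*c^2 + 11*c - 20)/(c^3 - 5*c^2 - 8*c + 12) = (c^2 + 9*c + 20)/(c^2 - 4*c - 12)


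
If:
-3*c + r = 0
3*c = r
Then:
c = r/3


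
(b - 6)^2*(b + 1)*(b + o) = b^4 + b^3*o - 11*b^3 - 11*b^2*o + 24*b^2 + 24*b*o + 36*b + 36*o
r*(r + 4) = r^2 + 4*r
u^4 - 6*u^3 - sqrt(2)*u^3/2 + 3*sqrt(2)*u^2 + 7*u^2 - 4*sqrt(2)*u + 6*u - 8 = (u - 4)*(u - 2)*(u - sqrt(2))*(u + sqrt(2)/2)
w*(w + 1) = w^2 + w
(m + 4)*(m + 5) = m^2 + 9*m + 20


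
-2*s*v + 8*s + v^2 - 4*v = (-2*s + v)*(v - 4)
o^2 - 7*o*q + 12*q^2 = (o - 4*q)*(o - 3*q)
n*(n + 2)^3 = n^4 + 6*n^3 + 12*n^2 + 8*n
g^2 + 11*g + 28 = (g + 4)*(g + 7)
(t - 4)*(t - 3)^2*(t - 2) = t^4 - 12*t^3 + 53*t^2 - 102*t + 72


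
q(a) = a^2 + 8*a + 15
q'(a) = 2*a + 8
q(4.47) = 70.74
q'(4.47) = 16.94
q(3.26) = 51.71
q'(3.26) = 14.52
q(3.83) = 60.31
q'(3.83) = 15.66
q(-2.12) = 2.53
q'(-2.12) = 3.76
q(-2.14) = 2.46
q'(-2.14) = 3.72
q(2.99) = 47.86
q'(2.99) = 13.98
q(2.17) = 37.07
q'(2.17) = 12.34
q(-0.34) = 12.40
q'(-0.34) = 7.32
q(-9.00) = 24.00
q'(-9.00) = -10.00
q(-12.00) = 63.00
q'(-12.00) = -16.00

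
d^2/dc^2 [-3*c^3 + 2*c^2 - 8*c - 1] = 4 - 18*c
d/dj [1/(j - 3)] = -1/(j - 3)^2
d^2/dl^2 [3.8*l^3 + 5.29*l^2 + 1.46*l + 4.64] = 22.8*l + 10.58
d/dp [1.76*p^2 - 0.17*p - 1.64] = 3.52*p - 0.17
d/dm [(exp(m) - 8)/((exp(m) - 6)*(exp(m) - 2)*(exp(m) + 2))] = 2*(-exp(3*m) + 15*exp(2*m) - 48*exp(m) - 4)*exp(m)/(exp(6*m) - 12*exp(5*m) + 28*exp(4*m) + 96*exp(3*m) - 272*exp(2*m) - 192*exp(m) + 576)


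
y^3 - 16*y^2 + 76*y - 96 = (y - 8)*(y - 6)*(y - 2)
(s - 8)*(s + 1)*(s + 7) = s^3 - 57*s - 56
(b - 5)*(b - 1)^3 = b^4 - 8*b^3 + 18*b^2 - 16*b + 5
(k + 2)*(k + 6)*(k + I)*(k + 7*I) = k^4 + 8*k^3 + 8*I*k^3 + 5*k^2 + 64*I*k^2 - 56*k + 96*I*k - 84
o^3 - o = o*(o - 1)*(o + 1)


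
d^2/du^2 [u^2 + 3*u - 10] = 2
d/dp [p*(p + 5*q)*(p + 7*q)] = 3*p^2 + 24*p*q + 35*q^2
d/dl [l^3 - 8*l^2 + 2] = l*(3*l - 16)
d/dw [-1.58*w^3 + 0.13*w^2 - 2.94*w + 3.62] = -4.74*w^2 + 0.26*w - 2.94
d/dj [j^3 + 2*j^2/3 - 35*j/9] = 3*j^2 + 4*j/3 - 35/9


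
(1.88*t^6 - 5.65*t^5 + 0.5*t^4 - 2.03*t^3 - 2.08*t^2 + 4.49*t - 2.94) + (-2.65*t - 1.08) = 1.88*t^6 - 5.65*t^5 + 0.5*t^4 - 2.03*t^3 - 2.08*t^2 + 1.84*t - 4.02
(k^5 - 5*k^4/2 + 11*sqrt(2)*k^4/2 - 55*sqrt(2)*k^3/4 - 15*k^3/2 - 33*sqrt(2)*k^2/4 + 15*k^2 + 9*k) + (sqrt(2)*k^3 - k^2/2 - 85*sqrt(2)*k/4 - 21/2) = k^5 - 5*k^4/2 + 11*sqrt(2)*k^4/2 - 51*sqrt(2)*k^3/4 - 15*k^3/2 - 33*sqrt(2)*k^2/4 + 29*k^2/2 - 85*sqrt(2)*k/4 + 9*k - 21/2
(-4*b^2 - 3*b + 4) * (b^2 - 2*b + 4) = -4*b^4 + 5*b^3 - 6*b^2 - 20*b + 16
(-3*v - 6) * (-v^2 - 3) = 3*v^3 + 6*v^2 + 9*v + 18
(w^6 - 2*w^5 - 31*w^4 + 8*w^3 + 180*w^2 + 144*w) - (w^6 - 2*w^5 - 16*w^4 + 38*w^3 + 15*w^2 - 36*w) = -15*w^4 - 30*w^3 + 165*w^2 + 180*w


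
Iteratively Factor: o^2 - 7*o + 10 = (o - 2)*(o - 5)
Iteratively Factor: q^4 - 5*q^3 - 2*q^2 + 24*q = (q - 4)*(q^3 - q^2 - 6*q) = (q - 4)*(q - 3)*(q^2 + 2*q) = (q - 4)*(q - 3)*(q + 2)*(q)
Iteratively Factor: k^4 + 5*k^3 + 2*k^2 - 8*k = (k + 4)*(k^3 + k^2 - 2*k) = k*(k + 4)*(k^2 + k - 2) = k*(k - 1)*(k + 4)*(k + 2)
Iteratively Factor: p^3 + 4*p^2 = (p + 4)*(p^2) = p*(p + 4)*(p)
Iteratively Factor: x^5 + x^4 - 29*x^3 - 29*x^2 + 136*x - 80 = (x + 4)*(x^4 - 3*x^3 - 17*x^2 + 39*x - 20) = (x + 4)^2*(x^3 - 7*x^2 + 11*x - 5) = (x - 1)*(x + 4)^2*(x^2 - 6*x + 5) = (x - 1)^2*(x + 4)^2*(x - 5)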